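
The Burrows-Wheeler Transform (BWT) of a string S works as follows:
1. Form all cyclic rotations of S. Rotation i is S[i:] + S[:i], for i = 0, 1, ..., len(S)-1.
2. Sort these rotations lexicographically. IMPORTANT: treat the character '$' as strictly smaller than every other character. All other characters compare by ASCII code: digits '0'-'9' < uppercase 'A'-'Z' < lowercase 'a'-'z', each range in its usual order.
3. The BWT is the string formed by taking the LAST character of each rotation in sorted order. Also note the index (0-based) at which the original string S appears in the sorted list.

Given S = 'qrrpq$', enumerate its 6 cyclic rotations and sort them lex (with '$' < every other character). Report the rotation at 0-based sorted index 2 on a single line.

Answer: q$qrrp

Derivation:
All 6 rotations (rotation i = S[i:]+S[:i]):
  rot[0] = qrrpq$
  rot[1] = rrpq$q
  rot[2] = rpq$qr
  rot[3] = pq$qrr
  rot[4] = q$qrrp
  rot[5] = $qrrpq
Sorted (with $ < everything):
  sorted[0] = $qrrpq
  sorted[1] = pq$qrr
  sorted[2] = q$qrrp
  sorted[3] = qrrpq$
  sorted[4] = rpq$qr
  sorted[5] = rrpq$q
sorted[2] = q$qrrp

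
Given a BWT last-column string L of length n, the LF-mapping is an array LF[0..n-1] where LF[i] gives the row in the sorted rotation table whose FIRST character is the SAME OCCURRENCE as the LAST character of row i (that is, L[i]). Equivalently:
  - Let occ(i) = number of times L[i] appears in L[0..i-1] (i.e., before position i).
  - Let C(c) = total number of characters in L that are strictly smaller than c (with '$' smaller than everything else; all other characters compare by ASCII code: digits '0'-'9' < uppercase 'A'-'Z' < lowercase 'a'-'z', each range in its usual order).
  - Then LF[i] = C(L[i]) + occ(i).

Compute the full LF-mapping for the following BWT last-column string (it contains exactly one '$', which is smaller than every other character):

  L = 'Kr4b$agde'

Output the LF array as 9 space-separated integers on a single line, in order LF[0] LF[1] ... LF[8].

Answer: 2 8 1 4 0 3 7 5 6

Derivation:
Char counts: '$':1, '4':1, 'K':1, 'a':1, 'b':1, 'd':1, 'e':1, 'g':1, 'r':1
C (first-col start): C('$')=0, C('4')=1, C('K')=2, C('a')=3, C('b')=4, C('d')=5, C('e')=6, C('g')=7, C('r')=8
L[0]='K': occ=0, LF[0]=C('K')+0=2+0=2
L[1]='r': occ=0, LF[1]=C('r')+0=8+0=8
L[2]='4': occ=0, LF[2]=C('4')+0=1+0=1
L[3]='b': occ=0, LF[3]=C('b')+0=4+0=4
L[4]='$': occ=0, LF[4]=C('$')+0=0+0=0
L[5]='a': occ=0, LF[5]=C('a')+0=3+0=3
L[6]='g': occ=0, LF[6]=C('g')+0=7+0=7
L[7]='d': occ=0, LF[7]=C('d')+0=5+0=5
L[8]='e': occ=0, LF[8]=C('e')+0=6+0=6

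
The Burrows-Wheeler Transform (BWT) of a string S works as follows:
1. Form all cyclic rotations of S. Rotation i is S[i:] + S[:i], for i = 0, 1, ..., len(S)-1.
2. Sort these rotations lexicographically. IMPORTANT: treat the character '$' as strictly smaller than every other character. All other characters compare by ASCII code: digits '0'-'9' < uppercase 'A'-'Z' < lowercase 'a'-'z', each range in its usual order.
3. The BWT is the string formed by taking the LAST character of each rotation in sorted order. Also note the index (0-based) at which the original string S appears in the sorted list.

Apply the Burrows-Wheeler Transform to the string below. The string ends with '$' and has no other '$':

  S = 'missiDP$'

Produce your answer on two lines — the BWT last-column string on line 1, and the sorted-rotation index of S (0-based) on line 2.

All 8 rotations (rotation i = S[i:]+S[:i]):
  rot[0] = missiDP$
  rot[1] = issiDP$m
  rot[2] = ssiDP$mi
  rot[3] = siDP$mis
  rot[4] = iDP$miss
  rot[5] = DP$missi
  rot[6] = P$missiD
  rot[7] = $missiDP
Sorted (with $ < everything):
  sorted[0] = $missiDP  (last char: 'P')
  sorted[1] = DP$missi  (last char: 'i')
  sorted[2] = P$missiD  (last char: 'D')
  sorted[3] = iDP$miss  (last char: 's')
  sorted[4] = issiDP$m  (last char: 'm')
  sorted[5] = missiDP$  (last char: '$')
  sorted[6] = siDP$mis  (last char: 's')
  sorted[7] = ssiDP$mi  (last char: 'i')
Last column: PiDsm$si
Original string S is at sorted index 5

Answer: PiDsm$si
5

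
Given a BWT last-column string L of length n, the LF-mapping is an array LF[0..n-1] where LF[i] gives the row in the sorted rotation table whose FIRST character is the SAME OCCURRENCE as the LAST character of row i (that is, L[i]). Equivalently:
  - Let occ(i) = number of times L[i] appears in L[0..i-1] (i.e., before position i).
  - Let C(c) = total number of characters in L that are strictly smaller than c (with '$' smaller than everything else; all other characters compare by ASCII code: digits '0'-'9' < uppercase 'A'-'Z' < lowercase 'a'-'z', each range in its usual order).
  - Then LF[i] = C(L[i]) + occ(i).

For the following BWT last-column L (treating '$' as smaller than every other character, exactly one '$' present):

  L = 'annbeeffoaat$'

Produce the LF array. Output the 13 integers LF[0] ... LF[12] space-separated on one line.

Answer: 1 9 10 4 5 6 7 8 11 2 3 12 0

Derivation:
Char counts: '$':1, 'a':3, 'b':1, 'e':2, 'f':2, 'n':2, 'o':1, 't':1
C (first-col start): C('$')=0, C('a')=1, C('b')=4, C('e')=5, C('f')=7, C('n')=9, C('o')=11, C('t')=12
L[0]='a': occ=0, LF[0]=C('a')+0=1+0=1
L[1]='n': occ=0, LF[1]=C('n')+0=9+0=9
L[2]='n': occ=1, LF[2]=C('n')+1=9+1=10
L[3]='b': occ=0, LF[3]=C('b')+0=4+0=4
L[4]='e': occ=0, LF[4]=C('e')+0=5+0=5
L[5]='e': occ=1, LF[5]=C('e')+1=5+1=6
L[6]='f': occ=0, LF[6]=C('f')+0=7+0=7
L[7]='f': occ=1, LF[7]=C('f')+1=7+1=8
L[8]='o': occ=0, LF[8]=C('o')+0=11+0=11
L[9]='a': occ=1, LF[9]=C('a')+1=1+1=2
L[10]='a': occ=2, LF[10]=C('a')+2=1+2=3
L[11]='t': occ=0, LF[11]=C('t')+0=12+0=12
L[12]='$': occ=0, LF[12]=C('$')+0=0+0=0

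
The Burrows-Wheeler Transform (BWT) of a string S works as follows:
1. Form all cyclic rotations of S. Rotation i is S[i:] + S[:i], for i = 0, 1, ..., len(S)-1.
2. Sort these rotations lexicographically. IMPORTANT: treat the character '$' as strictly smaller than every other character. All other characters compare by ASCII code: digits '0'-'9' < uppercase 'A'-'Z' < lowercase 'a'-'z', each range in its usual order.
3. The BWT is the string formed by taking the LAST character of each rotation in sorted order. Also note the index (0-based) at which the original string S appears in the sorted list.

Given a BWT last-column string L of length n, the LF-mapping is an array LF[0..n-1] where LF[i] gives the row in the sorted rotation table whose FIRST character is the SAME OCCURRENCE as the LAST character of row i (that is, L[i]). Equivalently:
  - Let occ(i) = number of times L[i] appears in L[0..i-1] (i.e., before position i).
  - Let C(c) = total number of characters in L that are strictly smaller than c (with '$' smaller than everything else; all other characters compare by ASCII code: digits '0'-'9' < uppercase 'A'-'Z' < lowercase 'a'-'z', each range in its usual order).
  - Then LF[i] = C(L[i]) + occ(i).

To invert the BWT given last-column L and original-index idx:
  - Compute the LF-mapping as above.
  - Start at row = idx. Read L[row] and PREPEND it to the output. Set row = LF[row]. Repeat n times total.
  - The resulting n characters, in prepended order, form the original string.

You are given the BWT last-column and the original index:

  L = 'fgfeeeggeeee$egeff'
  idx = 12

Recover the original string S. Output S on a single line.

LF mapping: 10 14 11 1 2 3 15 16 4 5 6 7 0 8 17 9 12 13
Walk LF starting at row 12, prepending L[row]:
  step 1: row=12, L[12]='$', prepend. Next row=LF[12]=0
  step 2: row=0, L[0]='f', prepend. Next row=LF[0]=10
  step 3: row=10, L[10]='e', prepend. Next row=LF[10]=6
  step 4: row=6, L[6]='g', prepend. Next row=LF[6]=15
  step 5: row=15, L[15]='e', prepend. Next row=LF[15]=9
  step 6: row=9, L[9]='e', prepend. Next row=LF[9]=5
  step 7: row=5, L[5]='e', prepend. Next row=LF[5]=3
  step 8: row=3, L[3]='e', prepend. Next row=LF[3]=1
  step 9: row=1, L[1]='g', prepend. Next row=LF[1]=14
  step 10: row=14, L[14]='g', prepend. Next row=LF[14]=17
  step 11: row=17, L[17]='f', prepend. Next row=LF[17]=13
  step 12: row=13, L[13]='e', prepend. Next row=LF[13]=8
  step 13: row=8, L[8]='e', prepend. Next row=LF[8]=4
  step 14: row=4, L[4]='e', prepend. Next row=LF[4]=2
  step 15: row=2, L[2]='f', prepend. Next row=LF[2]=11
  step 16: row=11, L[11]='e', prepend. Next row=LF[11]=7
  step 17: row=7, L[7]='g', prepend. Next row=LF[7]=16
  step 18: row=16, L[16]='f', prepend. Next row=LF[16]=12
Reversed output: fgefeeefggeeeegef$

Answer: fgefeeefggeeeegef$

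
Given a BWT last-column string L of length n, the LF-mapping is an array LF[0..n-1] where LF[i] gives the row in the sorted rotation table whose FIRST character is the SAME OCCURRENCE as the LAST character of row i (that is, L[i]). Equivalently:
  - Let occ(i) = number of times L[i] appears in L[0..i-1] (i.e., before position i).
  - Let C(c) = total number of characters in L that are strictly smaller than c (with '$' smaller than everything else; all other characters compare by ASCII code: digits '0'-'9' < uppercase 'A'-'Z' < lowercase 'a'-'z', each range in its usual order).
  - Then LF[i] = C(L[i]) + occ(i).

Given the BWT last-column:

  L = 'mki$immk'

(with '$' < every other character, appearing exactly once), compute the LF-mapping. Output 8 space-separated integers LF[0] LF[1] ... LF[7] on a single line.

Answer: 5 3 1 0 2 6 7 4

Derivation:
Char counts: '$':1, 'i':2, 'k':2, 'm':3
C (first-col start): C('$')=0, C('i')=1, C('k')=3, C('m')=5
L[0]='m': occ=0, LF[0]=C('m')+0=5+0=5
L[1]='k': occ=0, LF[1]=C('k')+0=3+0=3
L[2]='i': occ=0, LF[2]=C('i')+0=1+0=1
L[3]='$': occ=0, LF[3]=C('$')+0=0+0=0
L[4]='i': occ=1, LF[4]=C('i')+1=1+1=2
L[5]='m': occ=1, LF[5]=C('m')+1=5+1=6
L[6]='m': occ=2, LF[6]=C('m')+2=5+2=7
L[7]='k': occ=1, LF[7]=C('k')+1=3+1=4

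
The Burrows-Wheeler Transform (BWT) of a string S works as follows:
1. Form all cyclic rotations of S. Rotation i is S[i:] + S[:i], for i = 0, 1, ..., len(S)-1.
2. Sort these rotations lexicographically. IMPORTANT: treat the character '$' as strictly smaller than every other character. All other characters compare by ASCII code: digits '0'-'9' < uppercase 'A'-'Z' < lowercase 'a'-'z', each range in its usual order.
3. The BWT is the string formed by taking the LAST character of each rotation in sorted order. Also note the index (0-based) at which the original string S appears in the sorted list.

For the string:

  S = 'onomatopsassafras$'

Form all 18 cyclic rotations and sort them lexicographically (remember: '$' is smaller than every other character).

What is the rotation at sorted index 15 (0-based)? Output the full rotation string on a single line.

All 18 rotations (rotation i = S[i:]+S[:i]):
  rot[0] = onomatopsassafras$
  rot[1] = nomatopsassafras$o
  rot[2] = omatopsassafras$on
  rot[3] = matopsassafras$ono
  rot[4] = atopsassafras$onom
  rot[5] = topsassafras$onoma
  rot[6] = opsassafras$onomat
  rot[7] = psassafras$onomato
  rot[8] = sassafras$onomatop
  rot[9] = assafras$onomatops
  rot[10] = ssafras$onomatopsa
  rot[11] = safras$onomatopsas
  rot[12] = afras$onomatopsass
  rot[13] = fras$onomatopsassa
  rot[14] = ras$onomatopsassaf
  rot[15] = as$onomatopsassafr
  rot[16] = s$onomatopsassafra
  rot[17] = $onomatopsassafras
Sorted (with $ < everything):
  sorted[0] = $onomatopsassafras
  sorted[1] = afras$onomatopsass
  sorted[2] = as$onomatopsassafr
  sorted[3] = assafras$onomatops
  sorted[4] = atopsassafras$onom
  sorted[5] = fras$onomatopsassa
  sorted[6] = matopsassafras$ono
  sorted[7] = nomatopsassafras$o
  sorted[8] = omatopsassafras$on
  sorted[9] = onomatopsassafras$
  sorted[10] = opsassafras$onomat
  sorted[11] = psassafras$onomato
  sorted[12] = ras$onomatopsassaf
  sorted[13] = s$onomatopsassafra
  sorted[14] = safras$onomatopsas
  sorted[15] = sassafras$onomatop
  sorted[16] = ssafras$onomatopsa
  sorted[17] = topsassafras$onoma
sorted[15] = sassafras$onomatop

Answer: sassafras$onomatop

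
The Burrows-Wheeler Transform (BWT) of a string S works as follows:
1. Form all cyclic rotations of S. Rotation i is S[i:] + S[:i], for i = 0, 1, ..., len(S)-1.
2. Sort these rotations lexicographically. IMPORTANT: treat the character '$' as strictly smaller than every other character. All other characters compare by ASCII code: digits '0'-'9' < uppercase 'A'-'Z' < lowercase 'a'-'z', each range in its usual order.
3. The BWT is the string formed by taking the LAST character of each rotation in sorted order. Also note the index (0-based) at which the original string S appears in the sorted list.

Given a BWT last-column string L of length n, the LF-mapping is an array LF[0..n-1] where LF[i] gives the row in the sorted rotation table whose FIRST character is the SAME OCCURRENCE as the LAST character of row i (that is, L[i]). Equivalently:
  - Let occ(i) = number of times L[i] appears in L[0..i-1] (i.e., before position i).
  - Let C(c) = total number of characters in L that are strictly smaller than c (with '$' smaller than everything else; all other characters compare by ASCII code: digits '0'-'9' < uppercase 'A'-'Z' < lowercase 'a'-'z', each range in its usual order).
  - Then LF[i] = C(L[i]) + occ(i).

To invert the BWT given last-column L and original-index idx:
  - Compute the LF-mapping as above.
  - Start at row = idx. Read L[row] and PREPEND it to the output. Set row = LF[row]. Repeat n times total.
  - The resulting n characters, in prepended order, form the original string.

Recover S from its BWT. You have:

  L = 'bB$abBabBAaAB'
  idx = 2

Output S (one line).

Answer: AbBBaBbaBAab$

Derivation:
LF mapping: 10 3 0 7 11 4 8 12 5 1 9 2 6
Walk LF starting at row 2, prepending L[row]:
  step 1: row=2, L[2]='$', prepend. Next row=LF[2]=0
  step 2: row=0, L[0]='b', prepend. Next row=LF[0]=10
  step 3: row=10, L[10]='a', prepend. Next row=LF[10]=9
  step 4: row=9, L[9]='A', prepend. Next row=LF[9]=1
  step 5: row=1, L[1]='B', prepend. Next row=LF[1]=3
  step 6: row=3, L[3]='a', prepend. Next row=LF[3]=7
  step 7: row=7, L[7]='b', prepend. Next row=LF[7]=12
  step 8: row=12, L[12]='B', prepend. Next row=LF[12]=6
  step 9: row=6, L[6]='a', prepend. Next row=LF[6]=8
  step 10: row=8, L[8]='B', prepend. Next row=LF[8]=5
  step 11: row=5, L[5]='B', prepend. Next row=LF[5]=4
  step 12: row=4, L[4]='b', prepend. Next row=LF[4]=11
  step 13: row=11, L[11]='A', prepend. Next row=LF[11]=2
Reversed output: AbBBaBbaBAab$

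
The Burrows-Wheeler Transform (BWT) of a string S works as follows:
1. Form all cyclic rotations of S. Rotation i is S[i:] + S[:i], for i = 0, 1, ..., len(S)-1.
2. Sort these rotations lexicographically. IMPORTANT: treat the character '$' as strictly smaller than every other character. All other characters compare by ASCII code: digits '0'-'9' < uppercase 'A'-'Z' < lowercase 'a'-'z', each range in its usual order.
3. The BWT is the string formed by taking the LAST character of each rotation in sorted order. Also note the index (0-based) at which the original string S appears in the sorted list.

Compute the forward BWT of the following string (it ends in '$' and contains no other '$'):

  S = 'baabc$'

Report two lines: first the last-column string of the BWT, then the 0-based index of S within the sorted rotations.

All 6 rotations (rotation i = S[i:]+S[:i]):
  rot[0] = baabc$
  rot[1] = aabc$b
  rot[2] = abc$ba
  rot[3] = bc$baa
  rot[4] = c$baab
  rot[5] = $baabc
Sorted (with $ < everything):
  sorted[0] = $baabc  (last char: 'c')
  sorted[1] = aabc$b  (last char: 'b')
  sorted[2] = abc$ba  (last char: 'a')
  sorted[3] = baabc$  (last char: '$')
  sorted[4] = bc$baa  (last char: 'a')
  sorted[5] = c$baab  (last char: 'b')
Last column: cba$ab
Original string S is at sorted index 3

Answer: cba$ab
3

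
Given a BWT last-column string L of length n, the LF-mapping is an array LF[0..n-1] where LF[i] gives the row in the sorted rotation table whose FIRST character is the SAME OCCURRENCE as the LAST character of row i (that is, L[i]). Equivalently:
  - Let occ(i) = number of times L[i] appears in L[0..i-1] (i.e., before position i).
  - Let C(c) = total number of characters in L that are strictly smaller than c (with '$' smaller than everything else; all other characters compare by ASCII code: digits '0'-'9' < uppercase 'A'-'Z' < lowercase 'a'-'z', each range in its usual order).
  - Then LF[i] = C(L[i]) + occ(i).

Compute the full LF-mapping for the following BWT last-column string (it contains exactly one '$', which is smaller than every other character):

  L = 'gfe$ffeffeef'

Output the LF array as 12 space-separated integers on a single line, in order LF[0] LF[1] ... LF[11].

Char counts: '$':1, 'e':4, 'f':6, 'g':1
C (first-col start): C('$')=0, C('e')=1, C('f')=5, C('g')=11
L[0]='g': occ=0, LF[0]=C('g')+0=11+0=11
L[1]='f': occ=0, LF[1]=C('f')+0=5+0=5
L[2]='e': occ=0, LF[2]=C('e')+0=1+0=1
L[3]='$': occ=0, LF[3]=C('$')+0=0+0=0
L[4]='f': occ=1, LF[4]=C('f')+1=5+1=6
L[5]='f': occ=2, LF[5]=C('f')+2=5+2=7
L[6]='e': occ=1, LF[6]=C('e')+1=1+1=2
L[7]='f': occ=3, LF[7]=C('f')+3=5+3=8
L[8]='f': occ=4, LF[8]=C('f')+4=5+4=9
L[9]='e': occ=2, LF[9]=C('e')+2=1+2=3
L[10]='e': occ=3, LF[10]=C('e')+3=1+3=4
L[11]='f': occ=5, LF[11]=C('f')+5=5+5=10

Answer: 11 5 1 0 6 7 2 8 9 3 4 10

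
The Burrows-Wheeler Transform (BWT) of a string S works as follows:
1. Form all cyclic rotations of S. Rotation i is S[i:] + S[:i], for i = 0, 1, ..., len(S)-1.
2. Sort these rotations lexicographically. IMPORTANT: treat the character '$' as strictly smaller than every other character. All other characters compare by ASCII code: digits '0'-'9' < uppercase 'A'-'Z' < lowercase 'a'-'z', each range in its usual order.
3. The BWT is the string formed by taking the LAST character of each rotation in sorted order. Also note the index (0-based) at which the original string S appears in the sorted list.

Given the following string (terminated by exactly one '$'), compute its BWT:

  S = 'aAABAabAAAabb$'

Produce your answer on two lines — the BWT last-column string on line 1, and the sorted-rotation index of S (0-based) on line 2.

Answer: bbaAABAA$AAbaa
8

Derivation:
All 14 rotations (rotation i = S[i:]+S[:i]):
  rot[0] = aAABAabAAAabb$
  rot[1] = AABAabAAAabb$a
  rot[2] = ABAabAAAabb$aA
  rot[3] = BAabAAAabb$aAA
  rot[4] = AabAAAabb$aAAB
  rot[5] = abAAAabb$aAABA
  rot[6] = bAAAabb$aAABAa
  rot[7] = AAAabb$aAABAab
  rot[8] = AAabb$aAABAabA
  rot[9] = Aabb$aAABAabAA
  rot[10] = abb$aAABAabAAA
  rot[11] = bb$aAABAabAAAa
  rot[12] = b$aAABAabAAAab
  rot[13] = $aAABAabAAAabb
Sorted (with $ < everything):
  sorted[0] = $aAABAabAAAabb  (last char: 'b')
  sorted[1] = AAAabb$aAABAab  (last char: 'b')
  sorted[2] = AABAabAAAabb$a  (last char: 'a')
  sorted[3] = AAabb$aAABAabA  (last char: 'A')
  sorted[4] = ABAabAAAabb$aA  (last char: 'A')
  sorted[5] = AabAAAabb$aAAB  (last char: 'B')
  sorted[6] = Aabb$aAABAabAA  (last char: 'A')
  sorted[7] = BAabAAAabb$aAA  (last char: 'A')
  sorted[8] = aAABAabAAAabb$  (last char: '$')
  sorted[9] = abAAAabb$aAABA  (last char: 'A')
  sorted[10] = abb$aAABAabAAA  (last char: 'A')
  sorted[11] = b$aAABAabAAAab  (last char: 'b')
  sorted[12] = bAAAabb$aAABAa  (last char: 'a')
  sorted[13] = bb$aAABAabAAAa  (last char: 'a')
Last column: bbaAABAA$AAbaa
Original string S is at sorted index 8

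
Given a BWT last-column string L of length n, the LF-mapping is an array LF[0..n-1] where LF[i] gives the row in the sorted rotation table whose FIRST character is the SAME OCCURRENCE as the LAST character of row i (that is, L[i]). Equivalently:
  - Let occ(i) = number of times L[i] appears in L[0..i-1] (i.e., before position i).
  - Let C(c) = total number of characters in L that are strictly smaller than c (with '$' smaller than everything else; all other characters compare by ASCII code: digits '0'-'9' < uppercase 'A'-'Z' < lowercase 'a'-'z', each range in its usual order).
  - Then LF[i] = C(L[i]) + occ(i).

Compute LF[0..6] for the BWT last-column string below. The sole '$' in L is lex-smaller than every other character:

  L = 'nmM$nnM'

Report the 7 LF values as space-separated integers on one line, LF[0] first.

Answer: 4 3 1 0 5 6 2

Derivation:
Char counts: '$':1, 'M':2, 'm':1, 'n':3
C (first-col start): C('$')=0, C('M')=1, C('m')=3, C('n')=4
L[0]='n': occ=0, LF[0]=C('n')+0=4+0=4
L[1]='m': occ=0, LF[1]=C('m')+0=3+0=3
L[2]='M': occ=0, LF[2]=C('M')+0=1+0=1
L[3]='$': occ=0, LF[3]=C('$')+0=0+0=0
L[4]='n': occ=1, LF[4]=C('n')+1=4+1=5
L[5]='n': occ=2, LF[5]=C('n')+2=4+2=6
L[6]='M': occ=1, LF[6]=C('M')+1=1+1=2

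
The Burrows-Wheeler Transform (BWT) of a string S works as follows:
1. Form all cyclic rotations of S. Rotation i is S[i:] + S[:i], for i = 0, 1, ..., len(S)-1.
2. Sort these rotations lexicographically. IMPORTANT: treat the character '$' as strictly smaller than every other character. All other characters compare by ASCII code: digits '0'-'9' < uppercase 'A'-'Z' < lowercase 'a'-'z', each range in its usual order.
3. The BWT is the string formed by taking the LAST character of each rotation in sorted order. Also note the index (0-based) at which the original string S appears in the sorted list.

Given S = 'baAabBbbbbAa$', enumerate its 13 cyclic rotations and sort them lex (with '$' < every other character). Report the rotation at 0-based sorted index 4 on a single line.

All 13 rotations (rotation i = S[i:]+S[:i]):
  rot[0] = baAabBbbbbAa$
  rot[1] = aAabBbbbbAa$b
  rot[2] = AabBbbbbAa$ba
  rot[3] = abBbbbbAa$baA
  rot[4] = bBbbbbAa$baAa
  rot[5] = BbbbbAa$baAab
  rot[6] = bbbbAa$baAabB
  rot[7] = bbbAa$baAabBb
  rot[8] = bbAa$baAabBbb
  rot[9] = bAa$baAabBbbb
  rot[10] = Aa$baAabBbbbb
  rot[11] = a$baAabBbbbbA
  rot[12] = $baAabBbbbbAa
Sorted (with $ < everything):
  sorted[0] = $baAabBbbbbAa
  sorted[1] = Aa$baAabBbbbb
  sorted[2] = AabBbbbbAa$ba
  sorted[3] = BbbbbAa$baAab
  sorted[4] = a$baAabBbbbbA
  sorted[5] = aAabBbbbbAa$b
  sorted[6] = abBbbbbAa$baA
  sorted[7] = bAa$baAabBbbb
  sorted[8] = bBbbbbAa$baAa
  sorted[9] = baAabBbbbbAa$
  sorted[10] = bbAa$baAabBbb
  sorted[11] = bbbAa$baAabBb
  sorted[12] = bbbbAa$baAabB
sorted[4] = a$baAabBbbbbA

Answer: a$baAabBbbbbA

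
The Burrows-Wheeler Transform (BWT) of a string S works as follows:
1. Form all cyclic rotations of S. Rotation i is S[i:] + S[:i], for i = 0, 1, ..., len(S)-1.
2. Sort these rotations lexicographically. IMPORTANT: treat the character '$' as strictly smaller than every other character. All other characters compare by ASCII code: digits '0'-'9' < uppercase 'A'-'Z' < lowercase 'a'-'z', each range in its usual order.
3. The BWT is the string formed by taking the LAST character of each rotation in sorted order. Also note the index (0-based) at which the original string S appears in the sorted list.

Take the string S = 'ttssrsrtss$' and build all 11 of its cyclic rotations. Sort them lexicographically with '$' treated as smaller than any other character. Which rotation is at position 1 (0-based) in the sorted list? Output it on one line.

All 11 rotations (rotation i = S[i:]+S[:i]):
  rot[0] = ttssrsrtss$
  rot[1] = tssrsrtss$t
  rot[2] = ssrsrtss$tt
  rot[3] = srsrtss$tts
  rot[4] = rsrtss$ttss
  rot[5] = srtss$ttssr
  rot[6] = rtss$ttssrs
  rot[7] = tss$ttssrsr
  rot[8] = ss$ttssrsrt
  rot[9] = s$ttssrsrts
  rot[10] = $ttssrsrtss
Sorted (with $ < everything):
  sorted[0] = $ttssrsrtss
  sorted[1] = rsrtss$ttss
  sorted[2] = rtss$ttssrs
  sorted[3] = s$ttssrsrts
  sorted[4] = srsrtss$tts
  sorted[5] = srtss$ttssr
  sorted[6] = ss$ttssrsrt
  sorted[7] = ssrsrtss$tt
  sorted[8] = tss$ttssrsr
  sorted[9] = tssrsrtss$t
  sorted[10] = ttssrsrtss$
sorted[1] = rsrtss$ttss

Answer: rsrtss$ttss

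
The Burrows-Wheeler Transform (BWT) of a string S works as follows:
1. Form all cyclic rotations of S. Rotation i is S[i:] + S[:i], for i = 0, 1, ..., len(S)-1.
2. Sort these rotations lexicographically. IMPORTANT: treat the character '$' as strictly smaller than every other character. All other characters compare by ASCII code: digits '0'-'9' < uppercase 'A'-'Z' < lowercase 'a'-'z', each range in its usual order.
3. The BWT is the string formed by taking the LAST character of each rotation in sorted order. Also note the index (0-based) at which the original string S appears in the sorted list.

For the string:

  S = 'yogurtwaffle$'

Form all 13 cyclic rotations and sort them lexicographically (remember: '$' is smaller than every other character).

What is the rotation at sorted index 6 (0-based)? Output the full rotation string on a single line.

Answer: le$yogurtwaff

Derivation:
All 13 rotations (rotation i = S[i:]+S[:i]):
  rot[0] = yogurtwaffle$
  rot[1] = ogurtwaffle$y
  rot[2] = gurtwaffle$yo
  rot[3] = urtwaffle$yog
  rot[4] = rtwaffle$yogu
  rot[5] = twaffle$yogur
  rot[6] = waffle$yogurt
  rot[7] = affle$yogurtw
  rot[8] = ffle$yogurtwa
  rot[9] = fle$yogurtwaf
  rot[10] = le$yogurtwaff
  rot[11] = e$yogurtwaffl
  rot[12] = $yogurtwaffle
Sorted (with $ < everything):
  sorted[0] = $yogurtwaffle
  sorted[1] = affle$yogurtw
  sorted[2] = e$yogurtwaffl
  sorted[3] = ffle$yogurtwa
  sorted[4] = fle$yogurtwaf
  sorted[5] = gurtwaffle$yo
  sorted[6] = le$yogurtwaff
  sorted[7] = ogurtwaffle$y
  sorted[8] = rtwaffle$yogu
  sorted[9] = twaffle$yogur
  sorted[10] = urtwaffle$yog
  sorted[11] = waffle$yogurt
  sorted[12] = yogurtwaffle$
sorted[6] = le$yogurtwaff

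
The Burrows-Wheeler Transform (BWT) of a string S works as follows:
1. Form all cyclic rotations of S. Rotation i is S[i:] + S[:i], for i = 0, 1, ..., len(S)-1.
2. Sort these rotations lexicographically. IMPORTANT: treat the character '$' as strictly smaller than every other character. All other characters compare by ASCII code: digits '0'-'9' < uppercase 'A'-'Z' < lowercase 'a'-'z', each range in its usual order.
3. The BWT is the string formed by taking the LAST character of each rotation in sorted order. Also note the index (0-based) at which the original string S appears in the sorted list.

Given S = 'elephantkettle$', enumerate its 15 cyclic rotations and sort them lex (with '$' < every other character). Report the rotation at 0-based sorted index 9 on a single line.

All 15 rotations (rotation i = S[i:]+S[:i]):
  rot[0] = elephantkettle$
  rot[1] = lephantkettle$e
  rot[2] = ephantkettle$el
  rot[3] = phantkettle$ele
  rot[4] = hantkettle$elep
  rot[5] = antkettle$eleph
  rot[6] = ntkettle$elepha
  rot[7] = tkettle$elephan
  rot[8] = kettle$elephant
  rot[9] = ettle$elephantk
  rot[10] = ttle$elephantke
  rot[11] = tle$elephantket
  rot[12] = le$elephantkett
  rot[13] = e$elephantkettl
  rot[14] = $elephantkettle
Sorted (with $ < everything):
  sorted[0] = $elephantkettle
  sorted[1] = antkettle$eleph
  sorted[2] = e$elephantkettl
  sorted[3] = elephantkettle$
  sorted[4] = ephantkettle$el
  sorted[5] = ettle$elephantk
  sorted[6] = hantkettle$elep
  sorted[7] = kettle$elephant
  sorted[8] = le$elephantkett
  sorted[9] = lephantkettle$e
  sorted[10] = ntkettle$elepha
  sorted[11] = phantkettle$ele
  sorted[12] = tkettle$elephan
  sorted[13] = tle$elephantket
  sorted[14] = ttle$elephantke
sorted[9] = lephantkettle$e

Answer: lephantkettle$e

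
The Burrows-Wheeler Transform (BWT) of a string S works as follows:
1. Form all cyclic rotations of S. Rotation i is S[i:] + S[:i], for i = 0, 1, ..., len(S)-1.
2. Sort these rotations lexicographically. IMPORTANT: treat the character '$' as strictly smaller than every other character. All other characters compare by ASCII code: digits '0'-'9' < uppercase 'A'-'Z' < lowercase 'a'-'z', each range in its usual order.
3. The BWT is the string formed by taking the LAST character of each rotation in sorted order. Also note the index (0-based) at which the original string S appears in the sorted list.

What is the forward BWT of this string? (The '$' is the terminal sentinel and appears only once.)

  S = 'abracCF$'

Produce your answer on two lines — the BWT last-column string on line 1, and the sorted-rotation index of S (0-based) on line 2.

All 8 rotations (rotation i = S[i:]+S[:i]):
  rot[0] = abracCF$
  rot[1] = bracCF$a
  rot[2] = racCF$ab
  rot[3] = acCF$abr
  rot[4] = cCF$abra
  rot[5] = CF$abrac
  rot[6] = F$abracC
  rot[7] = $abracCF
Sorted (with $ < everything):
  sorted[0] = $abracCF  (last char: 'F')
  sorted[1] = CF$abrac  (last char: 'c')
  sorted[2] = F$abracC  (last char: 'C')
  sorted[3] = abracCF$  (last char: '$')
  sorted[4] = acCF$abr  (last char: 'r')
  sorted[5] = bracCF$a  (last char: 'a')
  sorted[6] = cCF$abra  (last char: 'a')
  sorted[7] = racCF$ab  (last char: 'b')
Last column: FcC$raab
Original string S is at sorted index 3

Answer: FcC$raab
3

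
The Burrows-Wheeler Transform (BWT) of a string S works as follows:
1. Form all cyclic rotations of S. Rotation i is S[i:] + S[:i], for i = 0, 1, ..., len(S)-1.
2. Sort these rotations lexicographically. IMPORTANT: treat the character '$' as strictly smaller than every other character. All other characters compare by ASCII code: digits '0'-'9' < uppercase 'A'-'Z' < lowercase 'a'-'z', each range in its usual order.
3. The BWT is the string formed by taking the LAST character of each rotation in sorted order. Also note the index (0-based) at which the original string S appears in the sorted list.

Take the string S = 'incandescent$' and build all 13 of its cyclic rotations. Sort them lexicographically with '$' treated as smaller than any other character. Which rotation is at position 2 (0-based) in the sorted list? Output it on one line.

All 13 rotations (rotation i = S[i:]+S[:i]):
  rot[0] = incandescent$
  rot[1] = ncandescent$i
  rot[2] = candescent$in
  rot[3] = andescent$inc
  rot[4] = ndescent$inca
  rot[5] = descent$incan
  rot[6] = escent$incand
  rot[7] = scent$incande
  rot[8] = cent$incandes
  rot[9] = ent$incandesc
  rot[10] = nt$incandesce
  rot[11] = t$incandescen
  rot[12] = $incandescent
Sorted (with $ < everything):
  sorted[0] = $incandescent
  sorted[1] = andescent$inc
  sorted[2] = candescent$in
  sorted[3] = cent$incandes
  sorted[4] = descent$incan
  sorted[5] = ent$incandesc
  sorted[6] = escent$incand
  sorted[7] = incandescent$
  sorted[8] = ncandescent$i
  sorted[9] = ndescent$inca
  sorted[10] = nt$incandesce
  sorted[11] = scent$incande
  sorted[12] = t$incandescen
sorted[2] = candescent$in

Answer: candescent$in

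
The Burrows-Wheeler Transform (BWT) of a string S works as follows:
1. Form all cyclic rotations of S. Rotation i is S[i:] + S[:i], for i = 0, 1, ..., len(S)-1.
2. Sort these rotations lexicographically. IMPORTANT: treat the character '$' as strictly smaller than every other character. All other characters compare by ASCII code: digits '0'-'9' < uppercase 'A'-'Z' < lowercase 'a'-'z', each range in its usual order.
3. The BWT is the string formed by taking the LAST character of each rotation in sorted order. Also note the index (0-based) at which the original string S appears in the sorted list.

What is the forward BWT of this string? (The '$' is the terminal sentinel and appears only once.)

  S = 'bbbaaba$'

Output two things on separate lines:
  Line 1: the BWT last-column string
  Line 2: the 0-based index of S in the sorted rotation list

All 8 rotations (rotation i = S[i:]+S[:i]):
  rot[0] = bbbaaba$
  rot[1] = bbaaba$b
  rot[2] = baaba$bb
  rot[3] = aaba$bbb
  rot[4] = aba$bbba
  rot[5] = ba$bbbaa
  rot[6] = a$bbbaab
  rot[7] = $bbbaaba
Sorted (with $ < everything):
  sorted[0] = $bbbaaba  (last char: 'a')
  sorted[1] = a$bbbaab  (last char: 'b')
  sorted[2] = aaba$bbb  (last char: 'b')
  sorted[3] = aba$bbba  (last char: 'a')
  sorted[4] = ba$bbbaa  (last char: 'a')
  sorted[5] = baaba$bb  (last char: 'b')
  sorted[6] = bbaaba$b  (last char: 'b')
  sorted[7] = bbbaaba$  (last char: '$')
Last column: abbaabb$
Original string S is at sorted index 7

Answer: abbaabb$
7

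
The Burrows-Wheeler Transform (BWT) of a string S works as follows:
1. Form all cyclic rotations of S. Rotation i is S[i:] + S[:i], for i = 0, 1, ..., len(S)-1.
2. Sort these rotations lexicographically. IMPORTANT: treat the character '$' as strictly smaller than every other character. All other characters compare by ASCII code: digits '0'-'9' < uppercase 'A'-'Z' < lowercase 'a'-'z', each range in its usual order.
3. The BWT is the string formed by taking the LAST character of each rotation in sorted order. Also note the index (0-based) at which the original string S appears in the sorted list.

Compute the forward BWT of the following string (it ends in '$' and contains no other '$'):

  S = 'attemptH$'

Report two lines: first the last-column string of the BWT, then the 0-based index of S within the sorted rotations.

All 9 rotations (rotation i = S[i:]+S[:i]):
  rot[0] = attemptH$
  rot[1] = ttemptH$a
  rot[2] = temptH$at
  rot[3] = emptH$att
  rot[4] = mptH$atte
  rot[5] = ptH$attem
  rot[6] = tH$attemp
  rot[7] = H$attempt
  rot[8] = $attemptH
Sorted (with $ < everything):
  sorted[0] = $attemptH  (last char: 'H')
  sorted[1] = H$attempt  (last char: 't')
  sorted[2] = attemptH$  (last char: '$')
  sorted[3] = emptH$att  (last char: 't')
  sorted[4] = mptH$atte  (last char: 'e')
  sorted[5] = ptH$attem  (last char: 'm')
  sorted[6] = tH$attemp  (last char: 'p')
  sorted[7] = temptH$at  (last char: 't')
  sorted[8] = ttemptH$a  (last char: 'a')
Last column: Ht$tempta
Original string S is at sorted index 2

Answer: Ht$tempta
2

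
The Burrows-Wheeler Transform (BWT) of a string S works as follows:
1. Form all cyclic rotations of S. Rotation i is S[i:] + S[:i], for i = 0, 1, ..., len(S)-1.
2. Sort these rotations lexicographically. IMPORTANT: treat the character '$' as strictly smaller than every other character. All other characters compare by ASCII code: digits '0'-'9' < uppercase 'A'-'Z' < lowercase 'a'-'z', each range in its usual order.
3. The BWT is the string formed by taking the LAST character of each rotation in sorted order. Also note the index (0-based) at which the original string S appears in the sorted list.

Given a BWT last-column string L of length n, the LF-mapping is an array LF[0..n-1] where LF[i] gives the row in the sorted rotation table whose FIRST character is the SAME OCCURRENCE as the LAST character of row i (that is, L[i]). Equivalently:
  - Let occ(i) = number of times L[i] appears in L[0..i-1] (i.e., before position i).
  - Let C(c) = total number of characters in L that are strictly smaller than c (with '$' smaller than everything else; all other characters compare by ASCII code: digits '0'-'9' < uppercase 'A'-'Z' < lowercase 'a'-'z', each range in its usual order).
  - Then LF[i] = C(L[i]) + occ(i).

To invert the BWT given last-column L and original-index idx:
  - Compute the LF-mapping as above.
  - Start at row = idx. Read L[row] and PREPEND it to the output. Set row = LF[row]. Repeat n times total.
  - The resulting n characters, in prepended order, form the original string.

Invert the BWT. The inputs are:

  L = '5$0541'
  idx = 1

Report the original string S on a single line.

Answer: 01545$

Derivation:
LF mapping: 4 0 1 5 3 2
Walk LF starting at row 1, prepending L[row]:
  step 1: row=1, L[1]='$', prepend. Next row=LF[1]=0
  step 2: row=0, L[0]='5', prepend. Next row=LF[0]=4
  step 3: row=4, L[4]='4', prepend. Next row=LF[4]=3
  step 4: row=3, L[3]='5', prepend. Next row=LF[3]=5
  step 5: row=5, L[5]='1', prepend. Next row=LF[5]=2
  step 6: row=2, L[2]='0', prepend. Next row=LF[2]=1
Reversed output: 01545$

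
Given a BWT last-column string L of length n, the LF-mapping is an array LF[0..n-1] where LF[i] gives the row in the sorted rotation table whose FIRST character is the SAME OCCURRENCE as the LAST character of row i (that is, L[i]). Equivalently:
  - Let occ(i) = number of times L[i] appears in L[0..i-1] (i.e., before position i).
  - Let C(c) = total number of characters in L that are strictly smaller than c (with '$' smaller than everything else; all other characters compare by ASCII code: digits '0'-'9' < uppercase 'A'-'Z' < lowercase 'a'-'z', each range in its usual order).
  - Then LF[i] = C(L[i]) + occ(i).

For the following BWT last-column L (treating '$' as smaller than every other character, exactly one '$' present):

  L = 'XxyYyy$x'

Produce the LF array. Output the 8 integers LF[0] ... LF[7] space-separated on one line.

Char counts: '$':1, 'X':1, 'Y':1, 'x':2, 'y':3
C (first-col start): C('$')=0, C('X')=1, C('Y')=2, C('x')=3, C('y')=5
L[0]='X': occ=0, LF[0]=C('X')+0=1+0=1
L[1]='x': occ=0, LF[1]=C('x')+0=3+0=3
L[2]='y': occ=0, LF[2]=C('y')+0=5+0=5
L[3]='Y': occ=0, LF[3]=C('Y')+0=2+0=2
L[4]='y': occ=1, LF[4]=C('y')+1=5+1=6
L[5]='y': occ=2, LF[5]=C('y')+2=5+2=7
L[6]='$': occ=0, LF[6]=C('$')+0=0+0=0
L[7]='x': occ=1, LF[7]=C('x')+1=3+1=4

Answer: 1 3 5 2 6 7 0 4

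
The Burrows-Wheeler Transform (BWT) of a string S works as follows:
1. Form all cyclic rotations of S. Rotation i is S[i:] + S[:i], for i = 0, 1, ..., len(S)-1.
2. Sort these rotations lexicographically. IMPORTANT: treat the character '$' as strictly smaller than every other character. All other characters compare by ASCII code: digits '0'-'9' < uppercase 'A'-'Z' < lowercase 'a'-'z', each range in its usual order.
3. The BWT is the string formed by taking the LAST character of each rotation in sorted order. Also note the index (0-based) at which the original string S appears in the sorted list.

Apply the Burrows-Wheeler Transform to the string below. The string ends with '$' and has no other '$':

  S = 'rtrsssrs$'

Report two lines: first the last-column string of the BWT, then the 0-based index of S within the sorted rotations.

All 9 rotations (rotation i = S[i:]+S[:i]):
  rot[0] = rtrsssrs$
  rot[1] = trsssrs$r
  rot[2] = rsssrs$rt
  rot[3] = sssrs$rtr
  rot[4] = ssrs$rtrs
  rot[5] = srs$rtrss
  rot[6] = rs$rtrsss
  rot[7] = s$rtrsssr
  rot[8] = $rtrsssrs
Sorted (with $ < everything):
  sorted[0] = $rtrsssrs  (last char: 's')
  sorted[1] = rs$rtrsss  (last char: 's')
  sorted[2] = rsssrs$rt  (last char: 't')
  sorted[3] = rtrsssrs$  (last char: '$')
  sorted[4] = s$rtrsssr  (last char: 'r')
  sorted[5] = srs$rtrss  (last char: 's')
  sorted[6] = ssrs$rtrs  (last char: 's')
  sorted[7] = sssrs$rtr  (last char: 'r')
  sorted[8] = trsssrs$r  (last char: 'r')
Last column: sst$rssrr
Original string S is at sorted index 3

Answer: sst$rssrr
3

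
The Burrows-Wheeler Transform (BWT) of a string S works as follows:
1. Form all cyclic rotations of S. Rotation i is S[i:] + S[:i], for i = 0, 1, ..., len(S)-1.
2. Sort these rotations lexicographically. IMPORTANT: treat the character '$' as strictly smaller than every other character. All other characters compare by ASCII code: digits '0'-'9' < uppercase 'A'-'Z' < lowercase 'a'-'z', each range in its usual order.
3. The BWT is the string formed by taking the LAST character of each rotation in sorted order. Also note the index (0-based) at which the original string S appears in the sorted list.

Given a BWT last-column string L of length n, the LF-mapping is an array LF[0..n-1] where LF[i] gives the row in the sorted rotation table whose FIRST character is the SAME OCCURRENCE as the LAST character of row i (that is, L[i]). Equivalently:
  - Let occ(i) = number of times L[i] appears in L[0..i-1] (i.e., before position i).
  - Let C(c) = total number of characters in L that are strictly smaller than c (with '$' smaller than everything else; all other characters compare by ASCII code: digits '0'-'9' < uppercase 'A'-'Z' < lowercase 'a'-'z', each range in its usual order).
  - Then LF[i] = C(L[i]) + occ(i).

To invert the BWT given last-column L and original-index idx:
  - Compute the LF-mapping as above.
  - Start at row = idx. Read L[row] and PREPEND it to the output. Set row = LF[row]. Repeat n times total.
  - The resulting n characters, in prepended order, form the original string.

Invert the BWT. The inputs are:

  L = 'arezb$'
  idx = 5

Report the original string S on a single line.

LF mapping: 1 4 3 5 2 0
Walk LF starting at row 5, prepending L[row]:
  step 1: row=5, L[5]='$', prepend. Next row=LF[5]=0
  step 2: row=0, L[0]='a', prepend. Next row=LF[0]=1
  step 3: row=1, L[1]='r', prepend. Next row=LF[1]=4
  step 4: row=4, L[4]='b', prepend. Next row=LF[4]=2
  step 5: row=2, L[2]='e', prepend. Next row=LF[2]=3
  step 6: row=3, L[3]='z', prepend. Next row=LF[3]=5
Reversed output: zebra$

Answer: zebra$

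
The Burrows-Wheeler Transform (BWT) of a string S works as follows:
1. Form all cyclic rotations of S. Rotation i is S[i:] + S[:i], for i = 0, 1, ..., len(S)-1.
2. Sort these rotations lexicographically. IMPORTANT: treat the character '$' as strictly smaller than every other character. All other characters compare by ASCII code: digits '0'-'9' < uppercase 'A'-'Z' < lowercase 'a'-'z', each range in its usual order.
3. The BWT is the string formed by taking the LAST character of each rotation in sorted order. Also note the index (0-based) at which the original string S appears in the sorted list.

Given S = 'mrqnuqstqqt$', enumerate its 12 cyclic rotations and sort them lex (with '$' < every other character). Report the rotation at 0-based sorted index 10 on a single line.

Answer: tqqt$mrqnuqs

Derivation:
All 12 rotations (rotation i = S[i:]+S[:i]):
  rot[0] = mrqnuqstqqt$
  rot[1] = rqnuqstqqt$m
  rot[2] = qnuqstqqt$mr
  rot[3] = nuqstqqt$mrq
  rot[4] = uqstqqt$mrqn
  rot[5] = qstqqt$mrqnu
  rot[6] = stqqt$mrqnuq
  rot[7] = tqqt$mrqnuqs
  rot[8] = qqt$mrqnuqst
  rot[9] = qt$mrqnuqstq
  rot[10] = t$mrqnuqstqq
  rot[11] = $mrqnuqstqqt
Sorted (with $ < everything):
  sorted[0] = $mrqnuqstqqt
  sorted[1] = mrqnuqstqqt$
  sorted[2] = nuqstqqt$mrq
  sorted[3] = qnuqstqqt$mr
  sorted[4] = qqt$mrqnuqst
  sorted[5] = qstqqt$mrqnu
  sorted[6] = qt$mrqnuqstq
  sorted[7] = rqnuqstqqt$m
  sorted[8] = stqqt$mrqnuq
  sorted[9] = t$mrqnuqstqq
  sorted[10] = tqqt$mrqnuqs
  sorted[11] = uqstqqt$mrqn
sorted[10] = tqqt$mrqnuqs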